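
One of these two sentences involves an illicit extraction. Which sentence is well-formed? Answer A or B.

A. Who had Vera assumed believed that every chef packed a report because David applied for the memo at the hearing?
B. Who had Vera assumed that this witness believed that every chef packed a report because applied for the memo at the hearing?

In B, the wh-phrase is extracted from inside an adjunct island (introduced by "because"), which blocks movement.
In A, the extraction path crosses only that-complement boundaries, which are transparent.
So A is grammatical.

A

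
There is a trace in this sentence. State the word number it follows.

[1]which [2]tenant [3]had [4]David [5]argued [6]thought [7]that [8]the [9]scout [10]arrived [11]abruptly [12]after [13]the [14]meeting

5

The displaced element is "which tenant" (word 2).
It is linked across 1 clause boundary (Ø).
It functions as the subject of "thought", so the gap sits immediately after word 5 ("argued").
Base order: David had argued that which tenant thought that the scout arrived abruptly after the meeting.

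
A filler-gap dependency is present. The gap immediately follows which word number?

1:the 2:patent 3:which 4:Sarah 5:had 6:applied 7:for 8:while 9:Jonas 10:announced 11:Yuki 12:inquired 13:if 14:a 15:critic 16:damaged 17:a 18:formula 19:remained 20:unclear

The displaced element is "the patent" (word 2).
It functions as the object of the preposition "for" of "applied", so the gap sits immediately after word 7 ("for").
Base order: Sarah had applied for the patent while Jonas announced Yuki inquired if a critic damaged a formula.

7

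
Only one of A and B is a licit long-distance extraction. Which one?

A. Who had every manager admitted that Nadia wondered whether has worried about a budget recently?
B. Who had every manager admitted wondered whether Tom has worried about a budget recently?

B

In A, the wh-phrase is extracted from inside a wh-island (introduced by "whether"), which blocks movement.
In B, the extraction path crosses only that-complement boundaries, which are transparent.
So B is grammatical.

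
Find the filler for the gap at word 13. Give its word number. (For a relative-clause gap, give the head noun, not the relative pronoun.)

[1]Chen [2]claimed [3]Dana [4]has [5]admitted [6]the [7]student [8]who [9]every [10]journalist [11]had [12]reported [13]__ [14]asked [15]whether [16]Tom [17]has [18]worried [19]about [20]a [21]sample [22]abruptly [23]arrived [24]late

The gap at 13 is the subject of "asked", inside a relative clause.
The relative pronoun is "who" (word 8); it is bound by the head noun immediately before it.
Its filler is the head noun "student", at word 7.

7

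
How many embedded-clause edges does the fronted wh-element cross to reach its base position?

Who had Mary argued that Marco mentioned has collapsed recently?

2

"who" is extracted from the subject of "collapsed".
Boundaries crossed, outermost first: [that], [Ø] — 2 in total.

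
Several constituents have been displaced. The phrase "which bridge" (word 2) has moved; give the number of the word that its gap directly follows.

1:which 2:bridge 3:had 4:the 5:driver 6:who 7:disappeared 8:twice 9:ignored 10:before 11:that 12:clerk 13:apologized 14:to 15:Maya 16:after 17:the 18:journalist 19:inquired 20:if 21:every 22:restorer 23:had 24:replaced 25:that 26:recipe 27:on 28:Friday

9

The displaced element is "which bridge" (word 2).
It functions as the direct object of "ignored", so the gap sits immediately after word 9 ("ignored").
Base order: The driver who disappeared twice had ignored which bridge before that clerk apologized to Maya after the journalist inquired if every restorer had replaced that recipe on Friday.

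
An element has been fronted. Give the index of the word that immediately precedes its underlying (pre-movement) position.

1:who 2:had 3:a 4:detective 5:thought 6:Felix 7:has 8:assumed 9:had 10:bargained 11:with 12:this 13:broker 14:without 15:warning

The displaced element is "who" (word 1).
It is linked across 2 clause boundaries (Ø → Ø).
It functions as the subject of "bargained", so the gap sits immediately after word 8 ("assumed").
Base order: A detective had thought Felix has assumed that who had bargained with this broker without warning.

8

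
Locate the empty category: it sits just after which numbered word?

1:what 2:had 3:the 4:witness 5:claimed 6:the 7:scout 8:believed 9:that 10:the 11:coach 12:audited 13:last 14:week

12

The displaced element is "what" (word 1).
It is linked across 2 clause boundaries (Ø → that).
It functions as the direct object of "audited", so the gap sits immediately after word 12 ("audited").
Base order: The witness had claimed the scout believed that the coach audited what last week.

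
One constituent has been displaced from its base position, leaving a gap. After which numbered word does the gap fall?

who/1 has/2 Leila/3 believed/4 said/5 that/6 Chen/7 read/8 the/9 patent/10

4

The displaced element is "who" (word 1).
It is linked across 1 clause boundary (Ø).
It functions as the subject of "said", so the gap sits immediately after word 4 ("believed").
Base order: Leila has believed who said that Chen read the patent.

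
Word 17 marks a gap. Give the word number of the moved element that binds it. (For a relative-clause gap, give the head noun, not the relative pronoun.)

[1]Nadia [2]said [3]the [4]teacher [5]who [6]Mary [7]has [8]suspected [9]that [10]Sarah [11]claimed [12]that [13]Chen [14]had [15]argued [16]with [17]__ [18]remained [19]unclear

4

The gap at 17 is the prepositional object of "argued", inside a relative clause.
The relative pronoun is "who" (word 5); it is bound by the head noun immediately before it.
Its filler is the head noun "teacher", at word 4.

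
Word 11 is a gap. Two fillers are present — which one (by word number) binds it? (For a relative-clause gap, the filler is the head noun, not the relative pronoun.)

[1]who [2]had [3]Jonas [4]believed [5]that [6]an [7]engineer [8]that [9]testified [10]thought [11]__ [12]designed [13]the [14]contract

1

The marked gap is the subject of "designed".
Its filler is the fronted wh-phrase "who", at word 1.
(The other dependency links word 7 to a gap after word 8.)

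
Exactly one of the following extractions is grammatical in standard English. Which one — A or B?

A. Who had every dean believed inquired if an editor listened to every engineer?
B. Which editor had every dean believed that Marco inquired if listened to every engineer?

In B, the wh-phrase is extracted from inside a wh-island (introduced by "if"), which blocks movement.
In A, the extraction path crosses only that-complement boundaries, which are transparent.
So A is grammatical.

A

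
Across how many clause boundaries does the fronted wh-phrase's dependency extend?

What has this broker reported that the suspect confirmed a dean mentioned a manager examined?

3

"what" is extracted from the object of "examined".
Boundaries crossed, outermost first: [that], [Ø], [Ø] — 3 in total.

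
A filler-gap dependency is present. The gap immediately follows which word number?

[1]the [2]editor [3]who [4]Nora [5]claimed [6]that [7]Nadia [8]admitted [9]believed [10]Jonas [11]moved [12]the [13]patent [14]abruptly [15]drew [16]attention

8

The displaced element is "the editor" (word 2).
It is linked across 2 clause boundaries (that → Ø).
It functions as the subject of "believed", so the gap sits immediately after word 8 ("admitted").
Base order: Nora claimed that Nadia admitted that the editor believed Jonas moved the patent abruptly.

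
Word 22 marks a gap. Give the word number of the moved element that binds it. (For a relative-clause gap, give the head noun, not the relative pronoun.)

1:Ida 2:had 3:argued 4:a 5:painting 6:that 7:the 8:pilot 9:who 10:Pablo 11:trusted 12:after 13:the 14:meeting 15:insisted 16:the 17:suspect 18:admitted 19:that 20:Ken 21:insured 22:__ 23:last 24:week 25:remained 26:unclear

The gap at 22 is the object of "insured", inside a relative clause.
The relative pronoun is "that" (word 6); it is bound by the head noun immediately before it.
Its filler is the head noun "painting", at word 5.

5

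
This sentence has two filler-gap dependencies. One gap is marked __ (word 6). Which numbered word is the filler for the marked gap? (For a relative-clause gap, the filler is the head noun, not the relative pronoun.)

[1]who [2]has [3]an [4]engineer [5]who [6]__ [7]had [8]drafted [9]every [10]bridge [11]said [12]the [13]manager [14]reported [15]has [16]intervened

The marked gap is inside the relative clause, the subject of "drafted".
Its filler is the head noun "engineer" (via "who"), at word 4.
(The other dependency links word 1 to a gap after word 14.)

4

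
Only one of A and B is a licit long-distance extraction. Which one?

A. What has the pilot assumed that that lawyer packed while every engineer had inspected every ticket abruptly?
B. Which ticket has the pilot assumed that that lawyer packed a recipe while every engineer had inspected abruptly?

In B, the wh-phrase is extracted from inside an adjunct island (introduced by "while"), which blocks movement.
In A, the extraction path crosses only that-complement boundaries, which are transparent.
So A is grammatical.

A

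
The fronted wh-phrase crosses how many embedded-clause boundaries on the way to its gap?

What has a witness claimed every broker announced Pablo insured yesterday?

2

"what" is extracted from the object of "insured".
Boundaries crossed, outermost first: [Ø], [Ø] — 2 in total.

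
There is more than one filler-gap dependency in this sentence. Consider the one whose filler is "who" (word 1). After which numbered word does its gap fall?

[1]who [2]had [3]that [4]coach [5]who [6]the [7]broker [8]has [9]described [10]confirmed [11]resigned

The displaced element is "who" (word 1).
It is linked across 1 clause boundary (Ø).
It functions as the subject of "resigned", so the gap sits immediately after word 10 ("confirmed").
Base order: That coach who the broker has described had confirmed who resigned.

10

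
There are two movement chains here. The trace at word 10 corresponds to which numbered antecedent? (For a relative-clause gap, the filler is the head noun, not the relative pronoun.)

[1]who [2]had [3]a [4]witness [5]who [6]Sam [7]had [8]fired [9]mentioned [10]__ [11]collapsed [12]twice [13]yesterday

1

The marked gap is the subject of "collapsed".
Its filler is the fronted wh-phrase "who", at word 1.
(The other dependency links word 4 to a gap after word 8.)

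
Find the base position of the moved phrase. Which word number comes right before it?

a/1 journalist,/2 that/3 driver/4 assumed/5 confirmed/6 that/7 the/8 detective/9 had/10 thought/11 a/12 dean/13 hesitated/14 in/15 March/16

The displaced element is "a journalist" (word 2).
It is linked across 1 clause boundary (Ø).
It functions as the subject of "confirmed", so the gap sits immediately after word 5 ("assumed").
Base order: That driver assumed a journalist confirmed that the detective had thought a dean hesitated in March.

5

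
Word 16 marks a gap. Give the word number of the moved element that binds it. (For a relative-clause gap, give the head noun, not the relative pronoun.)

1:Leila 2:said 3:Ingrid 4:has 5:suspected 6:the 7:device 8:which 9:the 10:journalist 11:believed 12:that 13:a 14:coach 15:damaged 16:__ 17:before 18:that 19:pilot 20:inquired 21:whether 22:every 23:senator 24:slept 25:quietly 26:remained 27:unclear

7

The gap at 16 is the object of "damaged", inside a relative clause.
The relative pronoun is "which" (word 8); it is bound by the head noun immediately before it.
Its filler is the head noun "device", at word 7.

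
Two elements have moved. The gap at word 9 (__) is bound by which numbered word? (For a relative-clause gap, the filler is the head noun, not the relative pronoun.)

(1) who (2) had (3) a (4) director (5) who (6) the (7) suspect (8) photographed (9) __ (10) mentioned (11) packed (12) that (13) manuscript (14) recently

The marked gap is inside the relative clause, the direct object of "photographed".
Its filler is the head noun "director" (via "who"), at word 4.
(The other dependency links word 1 to a gap after word 10.)

4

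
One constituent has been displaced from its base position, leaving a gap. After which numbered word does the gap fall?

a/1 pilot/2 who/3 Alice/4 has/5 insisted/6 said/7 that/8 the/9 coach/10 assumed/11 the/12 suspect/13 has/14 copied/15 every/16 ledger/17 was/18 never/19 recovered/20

6

The displaced element is "a pilot" (word 2).
It is linked across 1 clause boundary (Ø).
It functions as the subject of "said", so the gap sits immediately after word 6 ("insisted").
Base order: Alice has insisted that a pilot said that the coach assumed the suspect has copied every ledger.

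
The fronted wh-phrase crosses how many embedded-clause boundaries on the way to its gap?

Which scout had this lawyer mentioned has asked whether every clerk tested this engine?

"which scout" is extracted from the subject of "asked".
Boundaries crossed, outermost first: [Ø] — 1 in total.

1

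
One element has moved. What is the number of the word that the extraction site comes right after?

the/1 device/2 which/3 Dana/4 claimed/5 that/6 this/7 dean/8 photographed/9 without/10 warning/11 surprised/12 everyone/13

The displaced element is "the device" (word 2).
It is linked across 1 clause boundary (that).
It functions as the direct object of "photographed", so the gap sits immediately after word 9 ("photographed").
Base order: Dana claimed that this dean photographed the device without warning.

9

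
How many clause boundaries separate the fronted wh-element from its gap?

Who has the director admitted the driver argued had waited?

"who" is extracted from the subject of "waited".
Boundaries crossed, outermost first: [Ø], [Ø] — 2 in total.

2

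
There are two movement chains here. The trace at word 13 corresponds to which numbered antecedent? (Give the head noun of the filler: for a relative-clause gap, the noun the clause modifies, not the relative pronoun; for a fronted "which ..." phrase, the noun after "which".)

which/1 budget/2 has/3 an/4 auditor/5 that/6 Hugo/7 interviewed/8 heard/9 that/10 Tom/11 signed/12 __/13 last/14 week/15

The marked gap is the direct object of "signed".
Its filler is the fronted wh-phrase "which budget", at word 2.
(The other dependency links word 5 to a gap after word 8.)

2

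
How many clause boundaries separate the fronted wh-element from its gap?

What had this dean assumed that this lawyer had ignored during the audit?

1

"what" is extracted from the object of "ignored".
Boundaries crossed, outermost first: [that] — 1 in total.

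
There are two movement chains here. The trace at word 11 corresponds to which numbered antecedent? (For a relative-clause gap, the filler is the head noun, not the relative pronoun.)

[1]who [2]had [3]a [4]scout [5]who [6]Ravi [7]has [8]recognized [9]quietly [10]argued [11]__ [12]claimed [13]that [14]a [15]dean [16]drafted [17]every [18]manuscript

The marked gap is the subject of "claimed".
Its filler is the fronted wh-phrase "who", at word 1.
(The other dependency links word 4 to a gap after word 8.)

1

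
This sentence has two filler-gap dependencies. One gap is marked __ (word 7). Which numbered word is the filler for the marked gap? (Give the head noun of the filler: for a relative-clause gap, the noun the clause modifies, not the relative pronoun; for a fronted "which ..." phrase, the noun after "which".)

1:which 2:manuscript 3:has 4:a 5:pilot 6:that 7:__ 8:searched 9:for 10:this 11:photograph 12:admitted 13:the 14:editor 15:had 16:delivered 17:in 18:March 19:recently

The marked gap is inside the relative clause, the subject of "searched".
Its filler is the head noun "pilot" (via "that"), at word 5.
(The other dependency links word 2 to a gap after word 16.)

5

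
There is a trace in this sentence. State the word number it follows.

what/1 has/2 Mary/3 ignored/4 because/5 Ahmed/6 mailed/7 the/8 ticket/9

The displaced element is "what" (word 1).
It functions as the direct object of "ignored", so the gap sits immediately after word 4 ("ignored").
Base order: Mary has ignored what because Ahmed mailed the ticket.

4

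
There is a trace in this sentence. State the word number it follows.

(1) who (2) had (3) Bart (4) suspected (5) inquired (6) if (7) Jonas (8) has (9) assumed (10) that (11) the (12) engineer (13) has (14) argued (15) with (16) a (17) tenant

The displaced element is "who" (word 1).
It is linked across 1 clause boundary (Ø).
It functions as the subject of "inquired", so the gap sits immediately after word 4 ("suspected").
Base order: Bart had suspected who inquired if Jonas has assumed that the engineer has argued with a tenant.

4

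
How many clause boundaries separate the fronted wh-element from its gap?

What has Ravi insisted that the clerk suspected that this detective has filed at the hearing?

"what" is extracted from the object of "filed".
Boundaries crossed, outermost first: [that], [that] — 2 in total.

2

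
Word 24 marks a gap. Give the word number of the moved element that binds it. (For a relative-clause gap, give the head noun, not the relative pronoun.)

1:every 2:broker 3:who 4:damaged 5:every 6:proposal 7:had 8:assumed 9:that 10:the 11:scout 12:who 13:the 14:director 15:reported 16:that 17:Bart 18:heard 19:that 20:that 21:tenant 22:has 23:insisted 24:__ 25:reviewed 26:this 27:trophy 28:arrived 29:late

The gap at 24 is the subject of "reviewed", inside a relative clause.
The relative pronoun is "who" (word 12); it is bound by the head noun immediately before it.
Its filler is the head noun "scout", at word 11.

11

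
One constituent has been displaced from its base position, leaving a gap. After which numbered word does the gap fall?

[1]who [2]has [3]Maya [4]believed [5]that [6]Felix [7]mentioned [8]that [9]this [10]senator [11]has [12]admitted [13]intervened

The displaced element is "who" (word 1).
It is linked across 3 clause boundaries (that → that → Ø).
It functions as the subject of "intervened", so the gap sits immediately after word 12 ("admitted").
Base order: Maya has believed that Felix mentioned that this senator has admitted who intervened.

12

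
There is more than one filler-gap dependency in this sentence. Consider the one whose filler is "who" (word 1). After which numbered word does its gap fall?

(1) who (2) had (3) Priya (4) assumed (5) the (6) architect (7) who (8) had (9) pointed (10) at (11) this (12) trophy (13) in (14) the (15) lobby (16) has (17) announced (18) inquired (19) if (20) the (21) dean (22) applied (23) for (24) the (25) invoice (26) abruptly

17

The displaced element is "who" (word 1).
It is linked across 2 clause boundaries (Ø → Ø).
It functions as the subject of "inquired", so the gap sits immediately after word 17 ("announced").
Base order: Priya had assumed the architect who had pointed at this trophy in the lobby has announced that who inquired if the dean applied for the invoice abruptly.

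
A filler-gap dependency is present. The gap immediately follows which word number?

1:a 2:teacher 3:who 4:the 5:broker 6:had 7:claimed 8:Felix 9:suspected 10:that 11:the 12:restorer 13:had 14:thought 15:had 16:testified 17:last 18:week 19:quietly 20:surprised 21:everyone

The displaced element is "a teacher" (word 2).
It is linked across 3 clause boundaries (Ø → that → Ø).
It functions as the subject of "testified", so the gap sits immediately after word 14 ("thought").
Base order: The broker had claimed Felix suspected that the restorer had thought that a teacher had testified last week quietly.

14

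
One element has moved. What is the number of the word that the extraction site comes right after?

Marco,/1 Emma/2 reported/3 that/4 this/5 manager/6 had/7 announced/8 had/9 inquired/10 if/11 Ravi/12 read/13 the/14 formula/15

The displaced element is "Marco" (word 1).
It is linked across 2 clause boundaries (that → Ø).
It functions as the subject of "inquired", so the gap sits immediately after word 8 ("announced").
Base order: Emma reported that this manager had announced that Marco had inquired if Ravi read the formula.

8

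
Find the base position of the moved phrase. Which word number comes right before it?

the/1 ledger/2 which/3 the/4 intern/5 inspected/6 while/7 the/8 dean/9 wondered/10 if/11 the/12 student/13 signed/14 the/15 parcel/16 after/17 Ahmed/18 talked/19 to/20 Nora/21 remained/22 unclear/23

The displaced element is "the ledger" (word 2).
It functions as the direct object of "inspected", so the gap sits immediately after word 6 ("inspected").
Base order: The intern inspected the ledger while the dean wondered if the student signed the parcel after Ahmed talked to Nora.

6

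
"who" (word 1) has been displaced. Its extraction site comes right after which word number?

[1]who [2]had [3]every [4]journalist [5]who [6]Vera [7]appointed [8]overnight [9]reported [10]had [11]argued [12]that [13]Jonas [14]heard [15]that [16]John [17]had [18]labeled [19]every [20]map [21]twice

9

The displaced element is "who" (word 1).
It is linked across 1 clause boundary (Ø).
It functions as the subject of "argued", so the gap sits immediately after word 9 ("reported").
Base order: Every journalist who Vera appointed overnight had reported that who had argued that Jonas heard that John had labeled every map twice.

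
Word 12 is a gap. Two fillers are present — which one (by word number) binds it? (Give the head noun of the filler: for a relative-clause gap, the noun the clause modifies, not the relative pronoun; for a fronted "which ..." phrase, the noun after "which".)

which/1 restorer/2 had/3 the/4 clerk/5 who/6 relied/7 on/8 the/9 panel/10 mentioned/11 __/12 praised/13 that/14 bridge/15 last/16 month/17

2

The marked gap is the subject of "praised".
Its filler is the fronted wh-phrase "which restorer", at word 2.
(The other dependency links word 5 to a gap after word 6.)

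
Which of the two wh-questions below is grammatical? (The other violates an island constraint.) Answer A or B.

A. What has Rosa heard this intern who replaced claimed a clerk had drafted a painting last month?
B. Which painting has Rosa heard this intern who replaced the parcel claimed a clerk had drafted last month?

In A, the wh-phrase is extracted from inside a complex-NP island (relative clause) (introduced by "who"), which blocks movement.
In B, the extraction path crosses only that-complement boundaries, which are transparent.
So B is grammatical.

B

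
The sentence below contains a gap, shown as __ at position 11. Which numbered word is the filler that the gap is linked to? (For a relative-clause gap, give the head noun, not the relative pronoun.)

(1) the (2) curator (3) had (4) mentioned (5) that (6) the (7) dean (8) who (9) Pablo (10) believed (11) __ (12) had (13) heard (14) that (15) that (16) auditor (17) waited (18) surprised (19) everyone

7

The gap at 11 is the subject of "heard", inside a relative clause.
The relative pronoun is "who" (word 8); it is bound by the head noun immediately before it.
Its filler is the head noun "dean", at word 7.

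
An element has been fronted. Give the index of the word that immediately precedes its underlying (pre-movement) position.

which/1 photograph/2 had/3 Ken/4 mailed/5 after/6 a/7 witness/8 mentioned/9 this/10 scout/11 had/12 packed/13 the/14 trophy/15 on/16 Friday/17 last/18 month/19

The displaced element is "which photograph" (word 2).
It functions as the direct object of "mailed", so the gap sits immediately after word 5 ("mailed").
Base order: Ken had mailed which photograph after a witness mentioned this scout had packed the trophy on Friday last month.

5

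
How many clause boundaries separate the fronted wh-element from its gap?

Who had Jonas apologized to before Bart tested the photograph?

0

"who" originates inside the matrix clause — no clause boundary is crossed.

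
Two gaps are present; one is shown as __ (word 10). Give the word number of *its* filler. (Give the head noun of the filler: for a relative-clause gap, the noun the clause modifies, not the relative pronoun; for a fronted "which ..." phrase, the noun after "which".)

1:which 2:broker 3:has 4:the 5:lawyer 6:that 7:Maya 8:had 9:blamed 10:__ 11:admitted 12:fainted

The marked gap is inside the relative clause, the direct object of "blamed".
Its filler is the head noun "lawyer" (via "that"), at word 5.
(The other dependency links word 2 to a gap after word 11.)

5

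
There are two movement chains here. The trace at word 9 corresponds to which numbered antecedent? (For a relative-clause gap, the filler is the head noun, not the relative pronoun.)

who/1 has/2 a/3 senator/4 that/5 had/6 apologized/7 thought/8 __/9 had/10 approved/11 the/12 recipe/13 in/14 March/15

1

The marked gap is the subject of "approved".
Its filler is the fronted wh-phrase "who", at word 1.
(The other dependency links word 4 to a gap after word 5.)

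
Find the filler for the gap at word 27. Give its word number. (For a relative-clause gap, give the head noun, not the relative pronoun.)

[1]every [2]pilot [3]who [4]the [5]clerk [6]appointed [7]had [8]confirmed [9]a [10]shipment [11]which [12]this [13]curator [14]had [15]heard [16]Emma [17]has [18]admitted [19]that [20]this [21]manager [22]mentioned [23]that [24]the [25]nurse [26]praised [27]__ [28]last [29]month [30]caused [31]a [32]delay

10

The gap at 27 is the object of "praised", inside a relative clause.
The relative pronoun is "which" (word 11); it is bound by the head noun immediately before it.
Its filler is the head noun "shipment", at word 10.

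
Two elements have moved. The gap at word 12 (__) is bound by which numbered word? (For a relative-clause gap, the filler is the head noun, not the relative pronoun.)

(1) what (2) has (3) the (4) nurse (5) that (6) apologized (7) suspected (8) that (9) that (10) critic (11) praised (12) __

1

The marked gap is the direct object of "praised".
Its filler is the fronted wh-phrase "what", at word 1.
(The other dependency links word 4 to a gap after word 5.)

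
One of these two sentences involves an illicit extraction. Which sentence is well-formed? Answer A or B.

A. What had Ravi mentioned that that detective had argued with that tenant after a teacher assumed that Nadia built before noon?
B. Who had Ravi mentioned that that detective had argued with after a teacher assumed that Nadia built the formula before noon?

In A, the wh-phrase is extracted from inside an adjunct island (introduced by "after"), which blocks movement.
In B, the extraction path crosses only that-complement boundaries, which are transparent.
So B is grammatical.

B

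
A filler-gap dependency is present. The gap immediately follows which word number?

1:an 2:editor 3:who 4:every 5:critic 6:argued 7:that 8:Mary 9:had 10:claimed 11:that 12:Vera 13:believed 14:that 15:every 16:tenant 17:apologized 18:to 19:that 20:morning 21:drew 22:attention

The displaced element is "an editor" (word 2).
It is linked across 3 clause boundaries (that → that → that).
It functions as the object of the preposition "to" of "apologized", so the gap sits immediately after word 18 ("to").
Base order: Every critic argued that Mary had claimed that Vera believed that every tenant apologized to an editor that morning.

18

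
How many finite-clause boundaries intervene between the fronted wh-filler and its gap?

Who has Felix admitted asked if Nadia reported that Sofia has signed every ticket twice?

"who" is extracted from the subject of "asked".
Boundaries crossed, outermost first: [Ø] — 1 in total.

1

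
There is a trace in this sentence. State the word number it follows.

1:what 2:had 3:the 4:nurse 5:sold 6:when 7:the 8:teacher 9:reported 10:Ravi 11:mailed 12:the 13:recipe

5

The displaced element is "what" (word 1).
It functions as the direct object of "sold", so the gap sits immediately after word 5 ("sold").
Base order: The nurse had sold what when the teacher reported Ravi mailed the recipe.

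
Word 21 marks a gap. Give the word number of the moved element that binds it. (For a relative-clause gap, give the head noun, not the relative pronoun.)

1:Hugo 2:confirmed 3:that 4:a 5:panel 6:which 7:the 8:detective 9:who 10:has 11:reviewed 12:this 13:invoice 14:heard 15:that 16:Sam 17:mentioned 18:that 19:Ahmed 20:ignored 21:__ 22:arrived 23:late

5

The gap at 21 is the object of "ignored", inside a relative clause.
The relative pronoun is "which" (word 6); it is bound by the head noun immediately before it.
Its filler is the head noun "panel", at word 5.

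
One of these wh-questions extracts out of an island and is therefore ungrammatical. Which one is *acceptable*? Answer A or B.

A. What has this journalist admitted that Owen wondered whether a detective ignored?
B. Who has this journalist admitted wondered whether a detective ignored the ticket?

In A, the wh-phrase is extracted from inside a wh-island (introduced by "whether"), which blocks movement.
In B, the extraction path crosses only that-complement boundaries, which are transparent.
So B is grammatical.

B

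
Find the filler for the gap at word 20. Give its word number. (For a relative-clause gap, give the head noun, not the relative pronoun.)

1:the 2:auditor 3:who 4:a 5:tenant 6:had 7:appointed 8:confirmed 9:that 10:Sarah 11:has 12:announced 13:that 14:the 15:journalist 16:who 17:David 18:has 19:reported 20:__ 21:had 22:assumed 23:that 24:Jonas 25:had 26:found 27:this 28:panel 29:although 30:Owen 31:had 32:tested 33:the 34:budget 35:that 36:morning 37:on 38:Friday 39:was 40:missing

The gap at 20 is the subject of "assumed", inside a relative clause.
The relative pronoun is "who" (word 16); it is bound by the head noun immediately before it.
Its filler is the head noun "journalist", at word 15.

15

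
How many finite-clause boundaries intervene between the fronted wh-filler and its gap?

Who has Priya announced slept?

1

"who" is extracted from the subject of "slept".
Boundaries crossed, outermost first: [Ø] — 1 in total.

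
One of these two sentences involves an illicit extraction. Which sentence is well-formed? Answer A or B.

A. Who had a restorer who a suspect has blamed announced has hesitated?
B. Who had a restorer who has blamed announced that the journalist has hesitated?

In B, the wh-phrase is extracted from inside a complex-NP island (relative clause) (introduced by "who"), which blocks movement.
In A, the extraction path crosses only that-complement boundaries, which are transparent.
So A is grammatical.

A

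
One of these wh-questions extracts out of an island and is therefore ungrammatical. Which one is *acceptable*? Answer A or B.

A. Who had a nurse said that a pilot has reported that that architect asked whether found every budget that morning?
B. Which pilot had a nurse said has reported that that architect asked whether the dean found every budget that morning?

In A, the wh-phrase is extracted from inside a wh-island (introduced by "whether"), which blocks movement.
In B, the extraction path crosses only that-complement boundaries, which are transparent.
So B is grammatical.

B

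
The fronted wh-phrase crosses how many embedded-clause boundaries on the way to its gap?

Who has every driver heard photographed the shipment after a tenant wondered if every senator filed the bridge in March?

"who" is extracted from the subject of "photographed".
Boundaries crossed, outermost first: [Ø] — 1 in total.

1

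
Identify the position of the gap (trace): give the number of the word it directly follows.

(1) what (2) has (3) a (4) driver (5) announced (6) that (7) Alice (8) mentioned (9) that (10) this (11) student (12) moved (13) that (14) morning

The displaced element is "what" (word 1).
It is linked across 2 clause boundaries (that → that).
It functions as the direct object of "moved", so the gap sits immediately after word 12 ("moved").
Base order: A driver has announced that Alice mentioned that this student moved what that morning.

12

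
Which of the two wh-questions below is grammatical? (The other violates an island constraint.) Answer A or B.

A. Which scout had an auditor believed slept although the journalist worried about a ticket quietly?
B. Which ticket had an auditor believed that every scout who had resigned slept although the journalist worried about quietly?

A

In B, the wh-phrase is extracted from inside an adjunct island (introduced by "although"), which blocks movement.
In A, the extraction path crosses only that-complement boundaries, which are transparent.
So A is grammatical.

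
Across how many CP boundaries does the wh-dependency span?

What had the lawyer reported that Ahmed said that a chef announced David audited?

3

"what" is extracted from the object of "audited".
Boundaries crossed, outermost first: [that], [that], [Ø] — 3 in total.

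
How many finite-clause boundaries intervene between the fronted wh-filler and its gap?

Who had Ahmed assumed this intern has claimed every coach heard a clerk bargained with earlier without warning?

3

"who" is extracted from the PP object of "bargained".
Boundaries crossed, outermost first: [Ø], [Ø], [Ø] — 3 in total.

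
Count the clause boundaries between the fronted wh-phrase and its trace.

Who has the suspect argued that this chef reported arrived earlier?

2

"who" is extracted from the subject of "arrived".
Boundaries crossed, outermost first: [that], [Ø] — 2 in total.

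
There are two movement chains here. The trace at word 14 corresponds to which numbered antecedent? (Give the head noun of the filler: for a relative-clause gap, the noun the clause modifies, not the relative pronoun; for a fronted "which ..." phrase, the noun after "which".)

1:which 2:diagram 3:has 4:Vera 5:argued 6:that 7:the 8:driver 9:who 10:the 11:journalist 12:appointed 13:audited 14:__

The marked gap is the direct object of "audited".
Its filler is the fronted wh-phrase "which diagram", at word 2.
(The other dependency links word 8 to a gap after word 12.)

2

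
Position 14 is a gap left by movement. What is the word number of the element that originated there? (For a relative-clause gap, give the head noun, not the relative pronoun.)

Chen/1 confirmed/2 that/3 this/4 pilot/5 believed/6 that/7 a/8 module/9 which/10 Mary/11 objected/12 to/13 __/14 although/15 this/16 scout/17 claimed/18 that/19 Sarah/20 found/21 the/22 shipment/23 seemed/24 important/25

9

The gap at 14 is the prepositional object of "objected", inside a relative clause.
The relative pronoun is "which" (word 10); it is bound by the head noun immediately before it.
Its filler is the head noun "module", at word 9.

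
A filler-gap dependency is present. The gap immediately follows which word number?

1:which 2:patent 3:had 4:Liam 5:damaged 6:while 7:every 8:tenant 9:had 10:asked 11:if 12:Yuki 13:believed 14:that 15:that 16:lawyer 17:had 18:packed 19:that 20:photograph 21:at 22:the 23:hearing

5

The displaced element is "which patent" (word 2).
It functions as the direct object of "damaged", so the gap sits immediately after word 5 ("damaged").
Base order: Liam had damaged which patent while every tenant had asked if Yuki believed that that lawyer had packed that photograph at the hearing.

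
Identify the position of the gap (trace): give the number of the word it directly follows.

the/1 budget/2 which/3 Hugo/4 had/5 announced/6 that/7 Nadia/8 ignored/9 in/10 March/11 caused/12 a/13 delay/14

The displaced element is "the budget" (word 2).
It is linked across 1 clause boundary (that).
It functions as the direct object of "ignored", so the gap sits immediately after word 9 ("ignored").
Base order: Hugo had announced that Nadia ignored the budget in March.

9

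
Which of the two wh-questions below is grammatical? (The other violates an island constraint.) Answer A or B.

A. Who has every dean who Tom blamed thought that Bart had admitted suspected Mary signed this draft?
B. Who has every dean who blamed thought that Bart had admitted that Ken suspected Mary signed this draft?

In B, the wh-phrase is extracted from inside a complex-NP island (relative clause) (introduced by "who"), which blocks movement.
In A, the extraction path crosses only that-complement boundaries, which are transparent.
So A is grammatical.

A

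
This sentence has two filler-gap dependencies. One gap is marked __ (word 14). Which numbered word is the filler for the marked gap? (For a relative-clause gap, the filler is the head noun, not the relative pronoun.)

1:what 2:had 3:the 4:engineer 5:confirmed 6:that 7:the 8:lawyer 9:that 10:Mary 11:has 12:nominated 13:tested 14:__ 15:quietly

The marked gap is the direct object of "tested".
Its filler is the fronted wh-phrase "what", at word 1.
(The other dependency links word 8 to a gap after word 12.)

1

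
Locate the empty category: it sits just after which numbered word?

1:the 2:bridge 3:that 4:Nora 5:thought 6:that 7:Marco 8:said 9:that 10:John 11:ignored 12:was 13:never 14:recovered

The displaced element is "the bridge" (word 2).
It is linked across 2 clause boundaries (that → that).
It functions as the direct object of "ignored", so the gap sits immediately after word 11 ("ignored").
Base order: Nora thought that Marco said that John ignored the bridge.

11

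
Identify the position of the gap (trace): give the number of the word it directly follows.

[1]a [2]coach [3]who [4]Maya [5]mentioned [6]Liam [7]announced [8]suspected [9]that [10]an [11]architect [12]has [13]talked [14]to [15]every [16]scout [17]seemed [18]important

The displaced element is "a coach" (word 2).
It is linked across 2 clause boundaries (Ø → Ø).
It functions as the subject of "suspected", so the gap sits immediately after word 7 ("announced").
Base order: Maya mentioned Liam announced that a coach suspected that an architect has talked to every scout.

7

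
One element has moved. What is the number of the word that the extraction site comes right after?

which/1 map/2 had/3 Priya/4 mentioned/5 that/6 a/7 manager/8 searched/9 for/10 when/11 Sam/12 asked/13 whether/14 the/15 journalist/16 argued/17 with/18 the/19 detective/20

The displaced element is "which map" (word 2).
It is linked across 1 clause boundary (that).
It functions as the object of the preposition "for" of "searched", so the gap sits immediately after word 10 ("for").
Base order: Priya had mentioned that a manager searched for which map when Sam asked whether the journalist argued with the detective.

10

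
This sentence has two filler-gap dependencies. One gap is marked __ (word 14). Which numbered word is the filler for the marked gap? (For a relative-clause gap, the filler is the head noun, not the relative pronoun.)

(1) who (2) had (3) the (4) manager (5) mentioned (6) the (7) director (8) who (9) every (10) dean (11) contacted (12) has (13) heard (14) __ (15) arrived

The marked gap is the subject of "arrived".
Its filler is the fronted wh-phrase "who", at word 1.
(The other dependency links word 7 to a gap after word 11.)

1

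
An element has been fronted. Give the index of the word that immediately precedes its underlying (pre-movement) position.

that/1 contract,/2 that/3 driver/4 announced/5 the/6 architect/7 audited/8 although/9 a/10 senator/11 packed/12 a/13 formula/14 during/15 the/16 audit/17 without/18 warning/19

The displaced element is "that contract" (word 2).
It is linked across 1 clause boundary (Ø).
It functions as the direct object of "audited", so the gap sits immediately after word 8 ("audited").
Base order: That driver announced the architect audited that contract although a senator packed a formula during the audit without warning.

8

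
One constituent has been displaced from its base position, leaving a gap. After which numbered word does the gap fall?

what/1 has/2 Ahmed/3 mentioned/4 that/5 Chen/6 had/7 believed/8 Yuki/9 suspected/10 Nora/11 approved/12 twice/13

12

The displaced element is "what" (word 1).
It is linked across 3 clause boundaries (that → Ø → Ø).
It functions as the direct object of "approved", so the gap sits immediately after word 12 ("approved").
Base order: Ahmed has mentioned that Chen had believed Yuki suspected Nora approved what twice.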